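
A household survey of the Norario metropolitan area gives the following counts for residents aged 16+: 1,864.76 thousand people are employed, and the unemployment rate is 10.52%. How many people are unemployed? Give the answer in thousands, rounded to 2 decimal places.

Let U be the number unemployed. The labor force is E + U, and U/(E+U) = 0.1052.
So U = 0.1052 × 1,864.76 / (1 − 0.1052) = 196.1728 / 0.8948 ≈ 219.24 thousand.

About 219.24 thousand are unemployed.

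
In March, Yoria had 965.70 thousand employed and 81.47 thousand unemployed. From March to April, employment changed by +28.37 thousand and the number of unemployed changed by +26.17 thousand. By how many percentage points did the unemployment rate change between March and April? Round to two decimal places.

March: labor force = 965.70 + 81.47 = 1,047.17; u = 81.47/1,047.17 = 7.78%.
April: labor force = 994.07 + 107.64 = 1,101.71; u = 107.64/1,101.71 = 9.77%.
Change = 9.77% − 7.78% = +1.99 pp.

The unemployment rate changed by +1.99 percentage points.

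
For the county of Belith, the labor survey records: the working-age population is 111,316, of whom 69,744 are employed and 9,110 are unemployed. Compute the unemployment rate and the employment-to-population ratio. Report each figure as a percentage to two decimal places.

Labor force = employed + unemployed = 69,744 + 9,110 = 78,854.
Unemployment rate = 9,110 / 78,854 = 11.55%.
Employment-population ratio = 69,744 / 111,316 = 62.65%.

Unemployment rate ≈ 11.55%; employment-population ratio ≈ 62.65%.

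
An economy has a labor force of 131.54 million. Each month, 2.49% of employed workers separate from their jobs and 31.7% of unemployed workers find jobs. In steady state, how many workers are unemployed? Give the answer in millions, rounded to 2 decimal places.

Steady-state unemployment rate u* = s/(s+f) = 2.49/(2.49+31.7) = 0.072828.
Unemployed = u* × labor force = 0.072828 × 131.54 ≈ 9.58 million.

About 9.58 million are unemployed in steady state.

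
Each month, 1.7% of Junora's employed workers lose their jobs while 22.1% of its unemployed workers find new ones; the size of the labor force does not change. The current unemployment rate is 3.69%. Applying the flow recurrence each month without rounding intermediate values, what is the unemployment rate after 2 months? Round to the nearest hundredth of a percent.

With a fixed labor force, u_{t+1} = u_t + s·(1−u_t) − f·u_t = u_t·(1−s−f) + s.
Here 1−s−f = 0.762 and s = 0.017.
u_1 = 0.036900 × 0.762 + 0.017 = 0.045118.
u_2 = 0.045118 × 0.762 + 0.017 = 0.051380.

Unemployment rate after two months ≈ 5.14%.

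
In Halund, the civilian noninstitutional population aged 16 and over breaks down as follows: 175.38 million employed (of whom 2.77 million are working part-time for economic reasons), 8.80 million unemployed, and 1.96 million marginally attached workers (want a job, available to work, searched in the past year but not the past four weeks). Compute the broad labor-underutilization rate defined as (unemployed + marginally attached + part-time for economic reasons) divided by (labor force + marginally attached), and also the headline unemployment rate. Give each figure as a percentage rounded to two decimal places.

Labor force = 175.38 + 8.80 = 184.18 million.
Numerator = 8.80 + 1.96 + 2.77 = 13.53 million.
Denominator = 184.18 + 1.96 = 186.14 million.
Broad rate = 13.53 / 186.14 = 7.27%.
Headline unemployment rate = 8.80 / 184.18 = 4.78%.

Broad underutilization rate ≈ 7.27%; headline unemployment rate ≈ 4.78%.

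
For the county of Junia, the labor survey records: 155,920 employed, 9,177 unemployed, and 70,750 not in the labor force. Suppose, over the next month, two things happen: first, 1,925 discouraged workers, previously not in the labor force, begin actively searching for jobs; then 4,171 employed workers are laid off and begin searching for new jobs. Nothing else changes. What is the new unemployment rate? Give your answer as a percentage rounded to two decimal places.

New unemployment rate ≈ 9.14%.

Initially, labor force = 155,920 + 9,177 = 165,097, so u = 9,177/165,097 = 5.56%.
After the first change, unemployed and labor force both rise by 1,925 → E = 155,920, U = 11,102, labor force = 167,022.
After the second change, employed falls and unemployed rises by 4,171; labor force unchanged → E = 151,749, U = 15,273, labor force = 167,022.
New unemployment rate = 15,273 / 167,022 = 9.14%.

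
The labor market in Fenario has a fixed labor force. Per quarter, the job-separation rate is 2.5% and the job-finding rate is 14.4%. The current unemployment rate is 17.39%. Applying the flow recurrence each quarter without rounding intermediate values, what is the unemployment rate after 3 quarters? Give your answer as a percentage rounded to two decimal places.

With a fixed labor force, u_{t+1} = u_t + s·(1−u_t) − f·u_t = u_t·(1−s−f) + s.
Here 1−s−f = 0.831 and s = 0.025.
u_1 = 0.173900 × 0.831 + 0.025 = 0.169511.
u_2 = 0.169511 × 0.831 + 0.025 = 0.165864.
u_3 = 0.165864 × 0.831 + 0.025 = 0.162833.

Unemployment rate after three quarters ≈ 16.28%.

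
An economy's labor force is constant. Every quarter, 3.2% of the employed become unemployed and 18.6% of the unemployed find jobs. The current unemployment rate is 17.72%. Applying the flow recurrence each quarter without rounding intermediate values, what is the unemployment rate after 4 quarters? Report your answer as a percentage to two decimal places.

With a fixed labor force, u_{t+1} = u_t + s·(1−u_t) − f·u_t = u_t·(1−s−f) + s.
Here 1−s−f = 0.782 and s = 0.032.
u_1 = 0.177200 × 0.782 + 0.032 = 0.170570.
u_2 = 0.170570 × 0.782 + 0.032 = 0.165386.
u_3 = 0.165386 × 0.782 + 0.032 = 0.161332.
u_4 = 0.161332 × 0.782 + 0.032 = 0.158162.

Unemployment rate after four quarters ≈ 15.82%.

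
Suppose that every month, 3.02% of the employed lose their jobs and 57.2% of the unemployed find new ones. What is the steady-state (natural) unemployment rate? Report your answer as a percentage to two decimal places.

Steady-state unemployment rate ≈ 5.01%.

At steady state the flows balance: s·E = f·U, so U/(E+U) = s/(s+f).
u* = 3.02 / (3.02 + 57.2) = 3.02 / 60.22 = 5.01%.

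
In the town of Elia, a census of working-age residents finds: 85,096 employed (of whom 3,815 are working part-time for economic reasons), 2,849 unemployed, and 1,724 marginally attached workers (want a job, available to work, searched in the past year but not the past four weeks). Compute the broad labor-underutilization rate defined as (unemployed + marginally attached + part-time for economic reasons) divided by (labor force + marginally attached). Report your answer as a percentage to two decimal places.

Broad underutilization rate ≈ 9.35%.

Labor force = 85,096 + 2,849 = 87,945.
Numerator = 2,849 + 1,724 + 3,815 = 8,388.
Denominator = 87,945 + 1,724 = 89,669.
Broad rate = 8,388 / 89,669 = 9.35%.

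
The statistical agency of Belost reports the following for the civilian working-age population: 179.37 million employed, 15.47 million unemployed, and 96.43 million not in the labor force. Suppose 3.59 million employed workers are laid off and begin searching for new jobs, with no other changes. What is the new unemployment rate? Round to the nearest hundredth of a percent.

Initially, labor force = 179.37 + 15.47 = 194.84 million, so u = 15.47/194.84 = 7.94%.
After the change, employed falls and unemployed rises by 3.59; labor force unchanged → E = 175.78, U = 19.06, labor force = 194.84 million.
New unemployment rate = 19.06 / 194.84 = 9.78%.

New unemployment rate ≈ 9.78%.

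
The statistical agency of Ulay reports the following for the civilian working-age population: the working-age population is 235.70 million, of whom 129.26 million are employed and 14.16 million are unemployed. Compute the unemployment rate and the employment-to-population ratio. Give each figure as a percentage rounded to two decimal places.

Labor force = employed + unemployed = 129.26 + 14.16 = 143.42 million.
Unemployment rate = 14.16 / 143.42 = 9.87%.
Employment-population ratio = 129.26 / 235.70 = 54.84%.

Unemployment rate ≈ 9.87%; employment-population ratio ≈ 54.84%.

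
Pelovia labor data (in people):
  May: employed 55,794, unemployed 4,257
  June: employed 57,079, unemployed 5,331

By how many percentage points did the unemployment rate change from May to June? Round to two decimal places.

The unemployment rate changed by +1.45 percentage points.

May: labor force = 55,794 + 4,257 = 60,051; u = 4,257/60,051 = 7.09%.
June: labor force = 57,079 + 5,331 = 62,410; u = 5,331/62,410 = 8.54%.
Change = 8.54% − 7.09% = +1.45 pp.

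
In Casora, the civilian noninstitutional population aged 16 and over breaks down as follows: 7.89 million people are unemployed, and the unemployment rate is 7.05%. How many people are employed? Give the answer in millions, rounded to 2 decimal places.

About 104.02 million are employed.

Labor force = U / u = 7.89 / 0.0705 ≈ 111.91 million.
Employed = labor force − unemployed = 111.91 − 7.89 = 104.02 million.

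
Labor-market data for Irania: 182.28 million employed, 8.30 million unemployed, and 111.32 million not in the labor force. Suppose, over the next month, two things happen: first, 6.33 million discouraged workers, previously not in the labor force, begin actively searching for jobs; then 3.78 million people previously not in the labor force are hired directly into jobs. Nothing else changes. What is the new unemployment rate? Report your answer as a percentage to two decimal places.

Initially, labor force = 182.28 + 8.30 = 190.58 million, so u = 8.30/190.58 = 4.36%.
After the first change, unemployed and labor force both rise by 6.33 → E = 182.28, U = 14.63, labor force = 196.91 million.
After the second change, employed and labor force both rise by 3.78; unemployed unchanged → E = 186.06, U = 14.63, labor force = 200.69 million.
New unemployment rate = 14.63 / 200.69 = 7.29%.

New unemployment rate ≈ 7.29%.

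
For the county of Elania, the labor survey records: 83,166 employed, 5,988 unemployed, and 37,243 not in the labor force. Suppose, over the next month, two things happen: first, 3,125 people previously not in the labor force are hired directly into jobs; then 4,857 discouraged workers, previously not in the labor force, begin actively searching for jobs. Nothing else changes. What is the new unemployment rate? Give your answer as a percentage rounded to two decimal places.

Initially, labor force = 83,166 + 5,988 = 89,154, so u = 5,988/89,154 = 6.72%.
After the first change, employed and labor force both rise by 3,125; unemployed unchanged → E = 86,291, U = 5,988, labor force = 92,279.
After the second change, unemployed and labor force both rise by 4,857 → E = 86,291, U = 10,845, labor force = 97,136.
New unemployment rate = 10,845 / 97,136 = 11.16%.

New unemployment rate ≈ 11.16%.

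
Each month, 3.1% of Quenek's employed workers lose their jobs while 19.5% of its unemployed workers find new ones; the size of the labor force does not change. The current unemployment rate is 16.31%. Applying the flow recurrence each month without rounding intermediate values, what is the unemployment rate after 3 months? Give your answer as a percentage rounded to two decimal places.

With a fixed labor force, u_{t+1} = u_t + s·(1−u_t) − f·u_t = u_t·(1−s−f) + s.
Here 1−s−f = 0.774 and s = 0.031.
u_1 = 0.163100 × 0.774 + 0.031 = 0.157239.
u_2 = 0.157239 × 0.774 + 0.031 = 0.152703.
u_3 = 0.152703 × 0.774 + 0.031 = 0.149192.

Unemployment rate after three months ≈ 14.92%.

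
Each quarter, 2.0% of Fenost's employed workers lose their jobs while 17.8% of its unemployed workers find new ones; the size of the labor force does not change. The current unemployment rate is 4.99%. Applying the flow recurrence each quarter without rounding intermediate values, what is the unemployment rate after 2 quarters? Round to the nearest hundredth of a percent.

Unemployment rate after two quarters ≈ 6.81%.

With a fixed labor force, u_{t+1} = u_t + s·(1−u_t) − f·u_t = u_t·(1−s−f) + s.
Here 1−s−f = 0.802 and s = 0.020.
u_1 = 0.049900 × 0.802 + 0.020 = 0.060020.
u_2 = 0.060020 × 0.802 + 0.020 = 0.068136.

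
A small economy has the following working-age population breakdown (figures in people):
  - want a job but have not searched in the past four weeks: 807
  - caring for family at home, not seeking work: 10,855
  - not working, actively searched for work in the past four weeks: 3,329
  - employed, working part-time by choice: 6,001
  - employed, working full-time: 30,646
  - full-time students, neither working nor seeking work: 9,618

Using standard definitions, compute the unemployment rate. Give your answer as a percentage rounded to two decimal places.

Employed = 6,001 + 30,646 = 36,647.
Unemployed = 3,329.
Labor force = 36,647 + 3,329 = 39,976.
Unemployment rate = 3,329 / 39,976 = 8.33%.

Unemployment rate ≈ 8.33%.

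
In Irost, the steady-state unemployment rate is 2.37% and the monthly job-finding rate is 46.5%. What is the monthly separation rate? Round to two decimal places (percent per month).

Separation rate ≈ 1.13% per month.

From u* = s/(s+f): s = u·f/(1−u).
s = 0.0237 × 46.5 / (1 − 0.0237) = 1.1021 / 0.9763 ≈ 1.13% per month.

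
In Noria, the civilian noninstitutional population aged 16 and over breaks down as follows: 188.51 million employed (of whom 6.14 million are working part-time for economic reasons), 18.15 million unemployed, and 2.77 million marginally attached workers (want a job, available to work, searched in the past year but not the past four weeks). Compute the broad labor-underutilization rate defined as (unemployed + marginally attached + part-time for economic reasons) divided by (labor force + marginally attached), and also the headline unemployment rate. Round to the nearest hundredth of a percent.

Broad underutilization rate ≈ 12.92%; headline unemployment rate ≈ 8.78%.

Labor force = 188.51 + 18.15 = 206.66 million.
Numerator = 18.15 + 2.77 + 6.14 = 27.06 million.
Denominator = 206.66 + 2.77 = 209.43 million.
Broad rate = 27.06 / 209.43 = 12.92%.
Headline unemployment rate = 18.15 / 206.66 = 8.78%.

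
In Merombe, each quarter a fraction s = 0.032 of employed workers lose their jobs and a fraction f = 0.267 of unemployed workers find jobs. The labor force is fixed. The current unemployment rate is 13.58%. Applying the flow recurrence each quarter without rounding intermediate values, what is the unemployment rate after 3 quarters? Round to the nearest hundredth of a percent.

Unemployment rate after three quarters ≈ 11.69%.

With a fixed labor force, u_{t+1} = u_t + s·(1−u_t) − f·u_t = u_t·(1−s−f) + s.
Here 1−s−f = 0.701 and s = 0.032.
u_1 = 0.135800 × 0.701 + 0.032 = 0.127196.
u_2 = 0.127196 × 0.701 + 0.032 = 0.121164.
u_3 = 0.121164 × 0.701 + 0.032 = 0.116936.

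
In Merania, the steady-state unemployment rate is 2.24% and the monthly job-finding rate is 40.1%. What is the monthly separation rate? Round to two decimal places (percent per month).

From u* = s/(s+f): s = u·f/(1−u).
s = 0.0224 × 40.1 / (1 − 0.0224) = 0.8982 / 0.9776 ≈ 0.92% per month.

Separation rate ≈ 0.92% per month.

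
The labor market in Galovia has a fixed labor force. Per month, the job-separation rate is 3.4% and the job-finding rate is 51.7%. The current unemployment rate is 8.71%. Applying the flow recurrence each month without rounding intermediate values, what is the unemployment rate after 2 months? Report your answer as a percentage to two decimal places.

Unemployment rate after two months ≈ 6.68%.

With a fixed labor force, u_{t+1} = u_t + s·(1−u_t) − f·u_t = u_t·(1−s−f) + s.
Here 1−s−f = 0.449 and s = 0.034.
u_1 = 0.087100 × 0.449 + 0.034 = 0.073108.
u_2 = 0.073108 × 0.449 + 0.034 = 0.066825.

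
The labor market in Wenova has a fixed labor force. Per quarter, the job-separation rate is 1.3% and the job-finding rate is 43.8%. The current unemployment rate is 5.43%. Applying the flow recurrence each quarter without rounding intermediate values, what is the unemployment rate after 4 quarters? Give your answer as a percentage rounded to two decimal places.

With a fixed labor force, u_{t+1} = u_t + s·(1−u_t) − f·u_t = u_t·(1−s−f) + s.
Here 1−s−f = 0.549 and s = 0.013.
u_1 = 0.054300 × 0.549 + 0.013 = 0.042811.
u_2 = 0.042811 × 0.549 + 0.013 = 0.036503.
u_3 = 0.036503 × 0.549 + 0.013 = 0.033040.
u_4 = 0.033040 × 0.549 + 0.013 = 0.031139.

Unemployment rate after four quarters ≈ 3.11%.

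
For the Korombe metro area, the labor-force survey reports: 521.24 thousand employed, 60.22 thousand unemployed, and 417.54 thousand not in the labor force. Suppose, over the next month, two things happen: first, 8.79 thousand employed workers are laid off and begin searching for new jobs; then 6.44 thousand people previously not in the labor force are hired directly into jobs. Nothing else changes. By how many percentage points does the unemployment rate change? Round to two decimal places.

The unemployment rate changes by +1.38 percentage points.

Initially, labor force = 521.24 + 60.22 = 581.46 thousand, so u = 60.22/581.46 = 10.36%.
After the first change, employed falls and unemployed rises by 8.79; labor force unchanged → E = 512.45, U = 69.01, labor force = 581.46 thousand.
After the second change, employed and labor force both rise by 6.44; unemployed unchanged → E = 518.89, U = 69.01, labor force = 587.90 thousand.
New unemployment rate = 69.01 / 587.90 = 11.74%.
Change = 11.74% − 10.36% = +1.38 percentage points.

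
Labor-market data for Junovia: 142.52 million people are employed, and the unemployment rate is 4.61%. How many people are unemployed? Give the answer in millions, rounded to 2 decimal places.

Let U be the number unemployed. The labor force is E + U, and U/(E+U) = 0.0461.
So U = 0.0461 × 142.52 / (1 − 0.0461) = 6.5702 / 0.9539 ≈ 6.89 million.

About 6.89 million are unemployed.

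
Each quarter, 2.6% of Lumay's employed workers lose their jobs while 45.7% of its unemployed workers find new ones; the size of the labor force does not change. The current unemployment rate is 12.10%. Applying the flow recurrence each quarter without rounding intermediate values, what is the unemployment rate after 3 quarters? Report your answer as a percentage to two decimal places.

With a fixed labor force, u_{t+1} = u_t + s·(1−u_t) − f·u_t = u_t·(1−s−f) + s.
Here 1−s−f = 0.517 and s = 0.026.
u_1 = 0.121000 × 0.517 + 0.026 = 0.088557.
u_2 = 0.088557 × 0.517 + 0.026 = 0.071784.
u_3 = 0.071784 × 0.517 + 0.026 = 0.063112.

Unemployment rate after three quarters ≈ 6.31%.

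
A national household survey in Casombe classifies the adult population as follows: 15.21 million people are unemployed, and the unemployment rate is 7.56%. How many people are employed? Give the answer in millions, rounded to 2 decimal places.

Labor force = U / u = 15.21 / 0.0756 ≈ 201.19 million.
Employed = labor force − unemployed = 201.19 − 15.21 = 185.98 million.

About 185.98 million are employed.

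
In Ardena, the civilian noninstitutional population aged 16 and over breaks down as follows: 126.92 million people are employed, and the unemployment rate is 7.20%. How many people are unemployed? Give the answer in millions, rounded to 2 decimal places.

About 9.85 million are unemployed.

Let U be the number unemployed. The labor force is E + U, and U/(E+U) = 0.0720.
So U = 0.0720 × 126.92 / (1 − 0.0720) = 9.1382 / 0.9280 ≈ 9.85 million.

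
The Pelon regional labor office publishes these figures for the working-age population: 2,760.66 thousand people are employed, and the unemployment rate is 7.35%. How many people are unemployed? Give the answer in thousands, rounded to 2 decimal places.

About 219.01 thousand are unemployed.

Let U be the number unemployed. The labor force is E + U, and U/(E+U) = 0.0735.
So U = 0.0735 × 2,760.66 / (1 − 0.0735) = 202.9085 / 0.9265 ≈ 219.01 thousand.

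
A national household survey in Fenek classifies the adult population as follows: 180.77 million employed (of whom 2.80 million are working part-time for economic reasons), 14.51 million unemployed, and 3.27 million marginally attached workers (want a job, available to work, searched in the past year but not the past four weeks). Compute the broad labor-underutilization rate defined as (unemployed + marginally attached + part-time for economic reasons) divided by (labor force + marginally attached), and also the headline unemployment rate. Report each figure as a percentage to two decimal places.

Broad underutilization rate ≈ 10.37%; headline unemployment rate ≈ 7.43%.

Labor force = 180.77 + 14.51 = 195.28 million.
Numerator = 14.51 + 3.27 + 2.80 = 20.58 million.
Denominator = 195.28 + 3.27 = 198.55 million.
Broad rate = 20.58 / 198.55 = 10.37%.
Headline unemployment rate = 14.51 / 195.28 = 7.43%.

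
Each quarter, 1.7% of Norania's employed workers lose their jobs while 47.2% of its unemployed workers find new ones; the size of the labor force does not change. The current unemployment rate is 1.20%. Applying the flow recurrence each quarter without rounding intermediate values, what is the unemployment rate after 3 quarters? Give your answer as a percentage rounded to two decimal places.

With a fixed labor force, u_{t+1} = u_t + s·(1−u_t) − f·u_t = u_t·(1−s−f) + s.
Here 1−s−f = 0.511 and s = 0.017.
u_1 = 0.012000 × 0.511 + 0.017 = 0.023132.
u_2 = 0.023132 × 0.511 + 0.017 = 0.028820.
u_3 = 0.028820 × 0.511 + 0.017 = 0.031727.

Unemployment rate after three quarters ≈ 3.17%.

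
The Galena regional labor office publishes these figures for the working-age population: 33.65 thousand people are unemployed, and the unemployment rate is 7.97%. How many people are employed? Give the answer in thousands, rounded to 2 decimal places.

About 388.56 thousand are employed.

Labor force = U / u = 33.65 / 0.0797 ≈ 422.21 thousand.
Employed = labor force − unemployed = 422.21 − 33.65 = 388.56 thousand.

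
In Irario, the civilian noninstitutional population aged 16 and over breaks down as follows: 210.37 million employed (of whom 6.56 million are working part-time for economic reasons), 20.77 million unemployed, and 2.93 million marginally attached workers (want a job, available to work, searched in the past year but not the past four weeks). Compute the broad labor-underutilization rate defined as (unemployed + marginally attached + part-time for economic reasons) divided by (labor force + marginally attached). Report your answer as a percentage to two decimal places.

Labor force = 210.37 + 20.77 = 231.14 million.
Numerator = 20.77 + 2.93 + 6.56 = 30.26 million.
Denominator = 231.14 + 2.93 = 234.07 million.
Broad rate = 30.26 / 234.07 = 12.93%.

Broad underutilization rate ≈ 12.93%.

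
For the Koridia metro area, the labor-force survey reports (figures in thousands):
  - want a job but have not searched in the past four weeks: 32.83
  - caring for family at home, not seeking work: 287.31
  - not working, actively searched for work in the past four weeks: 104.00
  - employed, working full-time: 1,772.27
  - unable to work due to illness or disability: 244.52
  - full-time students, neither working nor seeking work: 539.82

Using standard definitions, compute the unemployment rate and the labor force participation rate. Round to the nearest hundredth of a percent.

Employed = 1,772.27 thousand.
Unemployed = 104.00 thousand.
Labor force = 1,772.27 + 104.00 = 1,876.27 thousand.
Not in labor force = 32.83 + 287.31 + 244.52 + 539.82 = 1,104.48 thousand (those not working and not actively searching are outside the labor force — including those who want a job but have given up searching).
Civilian working-age population = 1,876.27 + 1,104.48 = 2,980.75 thousand.
Unemployment rate = 104.00 / 1,876.27 = 5.54%.
Labor force participation rate = 1,876.27 / 2,980.75 = 62.95%.

Unemployment rate ≈ 5.54%; labor force participation rate ≈ 62.95%.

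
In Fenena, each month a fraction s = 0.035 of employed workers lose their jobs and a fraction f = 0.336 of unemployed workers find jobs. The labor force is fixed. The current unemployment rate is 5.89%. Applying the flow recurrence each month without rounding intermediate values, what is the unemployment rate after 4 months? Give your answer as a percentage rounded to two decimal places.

Unemployment rate after four months ≈ 8.88%.

With a fixed labor force, u_{t+1} = u_t + s·(1−u_t) − f·u_t = u_t·(1−s−f) + s.
Here 1−s−f = 0.629 and s = 0.035.
u_1 = 0.058900 × 0.629 + 0.035 = 0.072048.
u_2 = 0.072048 × 0.629 + 0.035 = 0.080318.
u_3 = 0.080318 × 0.629 + 0.035 = 0.085520.
u_4 = 0.085520 × 0.629 + 0.035 = 0.088792.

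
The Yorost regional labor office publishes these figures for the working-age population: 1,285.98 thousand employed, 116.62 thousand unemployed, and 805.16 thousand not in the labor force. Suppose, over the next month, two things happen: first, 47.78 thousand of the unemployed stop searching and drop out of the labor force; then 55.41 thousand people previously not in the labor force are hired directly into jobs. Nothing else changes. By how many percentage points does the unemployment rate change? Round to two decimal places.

The unemployment rate changes by −3.43 percentage points.

Initially, labor force = 1,285.98 + 116.62 = 1,402.60 thousand, so u = 116.62/1,402.60 = 8.31%.
After the first change, unemployed and labor force both fall by 47.78 → E = 1,285.98, U = 68.84, labor force = 1,354.82 thousand.
After the second change, employed and labor force both rise by 55.41; unemployed unchanged → E = 1,341.39, U = 68.84, labor force = 1,410.23 thousand.
New unemployment rate = 68.84 / 1,410.23 = 4.88%.
Change = 4.88% − 8.31% = −3.43 percentage points.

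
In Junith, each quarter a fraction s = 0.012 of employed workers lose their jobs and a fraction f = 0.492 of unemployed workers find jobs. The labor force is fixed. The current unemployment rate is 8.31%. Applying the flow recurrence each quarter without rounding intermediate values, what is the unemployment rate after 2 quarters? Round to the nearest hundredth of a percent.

Unemployment rate after two quarters ≈ 3.84%.

With a fixed labor force, u_{t+1} = u_t + s·(1−u_t) − f·u_t = u_t·(1−s−f) + s.
Here 1−s−f = 0.496 and s = 0.012.
u_1 = 0.083100 × 0.496 + 0.012 = 0.053218.
u_2 = 0.053218 × 0.496 + 0.012 = 0.038396.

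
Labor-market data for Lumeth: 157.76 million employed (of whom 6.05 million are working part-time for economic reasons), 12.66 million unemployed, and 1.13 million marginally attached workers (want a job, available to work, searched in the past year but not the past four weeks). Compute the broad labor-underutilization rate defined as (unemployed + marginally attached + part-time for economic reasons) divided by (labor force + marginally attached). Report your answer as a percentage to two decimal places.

Labor force = 157.76 + 12.66 = 170.42 million.
Numerator = 12.66 + 1.13 + 6.05 = 19.84 million.
Denominator = 170.42 + 1.13 = 171.55 million.
Broad rate = 19.84 / 171.55 = 11.57%.

Broad underutilization rate ≈ 11.57%.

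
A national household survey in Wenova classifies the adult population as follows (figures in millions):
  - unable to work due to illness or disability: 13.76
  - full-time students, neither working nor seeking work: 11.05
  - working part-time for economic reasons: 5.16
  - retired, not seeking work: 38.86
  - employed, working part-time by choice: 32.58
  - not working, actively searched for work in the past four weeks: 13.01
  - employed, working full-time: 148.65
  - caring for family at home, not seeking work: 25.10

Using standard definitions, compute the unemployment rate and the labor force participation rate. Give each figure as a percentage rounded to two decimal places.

Employed = 5.16 + 32.58 + 148.65 = 186.39 million (anyone who worked, including part-time for economic reasons, counts as employed).
Unemployed = 13.01 million.
Labor force = 186.39 + 13.01 = 199.40 million.
Not in labor force = 13.76 + 11.05 + 38.86 + 25.10 = 88.77 million (those not working and not actively searching are outside the labor force).
Civilian working-age population = 199.40 + 88.77 = 288.17 million.
Unemployment rate = 13.01 / 199.40 = 6.52%.
Labor force participation rate = 199.40 / 288.17 = 69.20%.

Unemployment rate ≈ 6.52%; labor force participation rate ≈ 69.20%.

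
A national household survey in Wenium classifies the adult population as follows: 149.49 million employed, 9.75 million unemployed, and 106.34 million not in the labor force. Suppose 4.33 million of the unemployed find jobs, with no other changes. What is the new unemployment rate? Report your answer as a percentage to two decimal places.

New unemployment rate ≈ 3.40%.

Initially, labor force = 149.49 + 9.75 = 159.24 million, so u = 9.75/159.24 = 6.12%.
After the change, unemployed falls and employed rises by 4.33; labor force unchanged → E = 153.82, U = 5.42, labor force = 159.24 million.
New unemployment rate = 5.42 / 159.24 = 3.40%.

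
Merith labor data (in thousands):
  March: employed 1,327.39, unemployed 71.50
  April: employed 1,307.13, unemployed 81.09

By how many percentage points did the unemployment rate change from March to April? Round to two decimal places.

The unemployment rate changed by +0.73 percentage points.

March: labor force = 1,327.39 + 71.50 = 1,398.89; u = 71.50/1,398.89 = 5.11%.
April: labor force = 1,307.13 + 81.09 = 1,388.22; u = 81.09/1,388.22 = 5.84%.
Change = 5.84% − 5.11% = +0.73 pp.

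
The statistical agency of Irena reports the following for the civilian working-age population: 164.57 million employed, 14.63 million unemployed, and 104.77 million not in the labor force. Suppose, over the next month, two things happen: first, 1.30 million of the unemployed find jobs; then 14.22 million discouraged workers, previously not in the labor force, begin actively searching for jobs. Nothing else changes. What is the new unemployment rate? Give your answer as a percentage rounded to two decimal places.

New unemployment rate ≈ 14.24%.

Initially, labor force = 164.57 + 14.63 = 179.20 million, so u = 14.63/179.20 = 8.16%.
After the first change, unemployed falls and employed rises by 1.30; labor force unchanged → E = 165.87, U = 13.33, labor force = 179.20 million.
After the second change, unemployed and labor force both rise by 14.22 → E = 165.87, U = 27.55, labor force = 193.42 million.
New unemployment rate = 27.55 / 193.42 = 14.24%.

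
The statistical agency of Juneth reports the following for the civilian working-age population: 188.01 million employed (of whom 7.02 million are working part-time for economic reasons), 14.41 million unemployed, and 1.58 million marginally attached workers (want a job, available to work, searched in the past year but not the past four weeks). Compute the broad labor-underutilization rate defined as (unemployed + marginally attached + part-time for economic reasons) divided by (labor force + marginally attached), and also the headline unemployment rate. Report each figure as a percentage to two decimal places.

Broad underutilization rate ≈ 11.28%; headline unemployment rate ≈ 7.12%.

Labor force = 188.01 + 14.41 = 202.42 million.
Numerator = 14.41 + 1.58 + 7.02 = 23.01 million.
Denominator = 202.42 + 1.58 = 204.00 million.
Broad rate = 23.01 / 204.00 = 11.28%.
Headline unemployment rate = 14.41 / 202.42 = 7.12%.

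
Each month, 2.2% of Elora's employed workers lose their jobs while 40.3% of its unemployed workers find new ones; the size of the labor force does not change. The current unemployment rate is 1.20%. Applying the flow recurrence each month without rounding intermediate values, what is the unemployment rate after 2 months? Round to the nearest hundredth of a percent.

With a fixed labor force, u_{t+1} = u_t + s·(1−u_t) − f·u_t = u_t·(1−s−f) + s.
Here 1−s−f = 0.575 and s = 0.022.
u_1 = 0.012000 × 0.575 + 0.022 = 0.028900.
u_2 = 0.028900 × 0.575 + 0.022 = 0.038617.

Unemployment rate after two months ≈ 3.86%.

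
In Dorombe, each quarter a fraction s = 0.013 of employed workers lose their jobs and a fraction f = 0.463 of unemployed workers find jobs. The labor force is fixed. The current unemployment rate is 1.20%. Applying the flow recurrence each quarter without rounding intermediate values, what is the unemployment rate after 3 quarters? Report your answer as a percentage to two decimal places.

With a fixed labor force, u_{t+1} = u_t + s·(1−u_t) − f·u_t = u_t·(1−s−f) + s.
Here 1−s−f = 0.524 and s = 0.013.
u_1 = 0.012000 × 0.524 + 0.013 = 0.019288.
u_2 = 0.019288 × 0.524 + 0.013 = 0.023107.
u_3 = 0.023107 × 0.524 + 0.013 = 0.025108.

Unemployment rate after three quarters ≈ 2.51%.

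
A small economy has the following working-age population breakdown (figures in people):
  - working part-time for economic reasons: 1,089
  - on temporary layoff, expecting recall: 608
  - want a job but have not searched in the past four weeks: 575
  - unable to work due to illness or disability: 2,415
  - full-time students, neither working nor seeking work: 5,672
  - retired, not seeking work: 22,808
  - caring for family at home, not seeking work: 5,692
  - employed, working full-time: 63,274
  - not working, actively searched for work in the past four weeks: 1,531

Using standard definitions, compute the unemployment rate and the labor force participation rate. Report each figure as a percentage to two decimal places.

Employed = 1,089 + 63,274 = 64,363 (anyone who worked, including part-time for economic reasons, counts as employed).
Unemployed = 608 + 1,531 = 2,139 (jobless and actively searching, or on temporary layoff).
Labor force = 64,363 + 2,139 = 66,502.
Not in labor force = 575 + 2,415 + 5,672 + 22,808 + 5,692 = 37,162 (those not working and not actively searching are outside the labor force — including those who want a job but have given up searching).
Civilian working-age population = 66,502 + 37,162 = 103,664.
Unemployment rate = 2,139 / 66,502 = 3.22%.
Labor force participation rate = 66,502 / 103,664 = 64.15%.

Unemployment rate ≈ 3.22%; labor force participation rate ≈ 64.15%.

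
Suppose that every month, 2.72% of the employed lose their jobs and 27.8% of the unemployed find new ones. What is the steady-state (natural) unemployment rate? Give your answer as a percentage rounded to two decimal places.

Steady-state unemployment rate ≈ 8.91%.

At steady state the flows balance: s·E = f·U, so U/(E+U) = s/(s+f).
u* = 2.72 / (2.72 + 27.8) = 2.72 / 30.52 = 8.91%.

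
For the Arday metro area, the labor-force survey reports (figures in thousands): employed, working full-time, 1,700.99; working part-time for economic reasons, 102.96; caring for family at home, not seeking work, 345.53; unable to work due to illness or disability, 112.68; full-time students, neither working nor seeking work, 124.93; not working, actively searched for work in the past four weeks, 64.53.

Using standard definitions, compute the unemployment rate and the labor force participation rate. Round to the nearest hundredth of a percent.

Unemployment rate ≈ 3.45%; labor force participation rate ≈ 76.21%.

Employed = 1,700.99 + 102.96 = 1,803.95 thousand (anyone who worked, including part-time for economic reasons, counts as employed).
Unemployed = 64.53 thousand.
Labor force = 1,803.95 + 64.53 = 1,868.48 thousand.
Not in labor force = 345.53 + 112.68 + 124.93 = 583.14 thousand (those not working and not actively searching are outside the labor force).
Civilian working-age population = 1,868.48 + 583.14 = 2,451.62 thousand.
Unemployment rate = 64.53 / 1,868.48 = 3.45%.
Labor force participation rate = 1,868.48 / 2,451.62 = 76.21%.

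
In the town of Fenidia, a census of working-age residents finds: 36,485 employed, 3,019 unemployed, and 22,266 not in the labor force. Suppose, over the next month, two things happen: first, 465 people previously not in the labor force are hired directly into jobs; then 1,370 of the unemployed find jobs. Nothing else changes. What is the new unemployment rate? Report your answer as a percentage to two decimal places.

Initially, labor force = 36,485 + 3,019 = 39,504, so u = 3,019/39,504 = 7.64%.
After the first change, employed and labor force both rise by 465; unemployed unchanged → E = 36,950, U = 3,019, labor force = 39,969.
After the second change, unemployed falls and employed rises by 1,370; labor force unchanged → E = 38,320, U = 1,649, labor force = 39,969.
New unemployment rate = 1,649 / 39,969 = 4.13%.

New unemployment rate ≈ 4.13%.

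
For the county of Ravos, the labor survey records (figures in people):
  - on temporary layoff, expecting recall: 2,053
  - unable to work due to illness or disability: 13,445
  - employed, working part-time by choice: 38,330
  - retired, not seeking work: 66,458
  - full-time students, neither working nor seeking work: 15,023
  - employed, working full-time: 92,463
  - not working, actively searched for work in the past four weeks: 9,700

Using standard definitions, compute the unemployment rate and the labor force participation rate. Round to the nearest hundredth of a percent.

Unemployment rate ≈ 8.25%; labor force participation rate ≈ 60.03%.

Employed = 38,330 + 92,463 = 130,793.
Unemployed = 2,053 + 9,700 = 11,753 (jobless and actively searching, or on temporary layoff).
Labor force = 130,793 + 11,753 = 142,546.
Not in labor force = 13,445 + 66,458 + 15,023 = 94,926 (those not working and not actively searching are outside the labor force).
Civilian working-age population = 142,546 + 94,926 = 237,472.
Unemployment rate = 11,753 / 142,546 = 8.25%.
Labor force participation rate = 142,546 / 237,472 = 60.03%.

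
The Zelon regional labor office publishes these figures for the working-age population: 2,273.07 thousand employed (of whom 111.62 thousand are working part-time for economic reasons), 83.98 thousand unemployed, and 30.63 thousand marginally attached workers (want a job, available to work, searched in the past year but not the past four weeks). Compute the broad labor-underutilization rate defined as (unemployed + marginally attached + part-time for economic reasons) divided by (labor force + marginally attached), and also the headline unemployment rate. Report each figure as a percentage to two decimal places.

Broad underutilization rate ≈ 9.47%; headline unemployment rate ≈ 3.56%.

Labor force = 2,273.07 + 83.98 = 2,357.05 thousand.
Numerator = 83.98 + 30.63 + 111.62 = 226.23 thousand.
Denominator = 2,357.05 + 30.63 = 2,387.68 thousand.
Broad rate = 226.23 / 2,387.68 = 9.47%.
Headline unemployment rate = 83.98 / 2,357.05 = 3.56%.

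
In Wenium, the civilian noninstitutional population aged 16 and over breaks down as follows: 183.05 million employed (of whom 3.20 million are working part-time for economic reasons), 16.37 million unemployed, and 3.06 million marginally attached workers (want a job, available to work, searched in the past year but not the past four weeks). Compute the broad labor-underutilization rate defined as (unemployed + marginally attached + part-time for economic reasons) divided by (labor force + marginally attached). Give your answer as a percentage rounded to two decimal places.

Labor force = 183.05 + 16.37 = 199.42 million.
Numerator = 16.37 + 3.06 + 3.20 = 22.63 million.
Denominator = 199.42 + 3.06 = 202.48 million.
Broad rate = 22.63 / 202.48 = 11.18%.

Broad underutilization rate ≈ 11.18%.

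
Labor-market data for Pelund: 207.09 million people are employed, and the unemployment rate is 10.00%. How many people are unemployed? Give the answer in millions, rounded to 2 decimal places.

Let U be the number unemployed. The labor force is E + U, and U/(E+U) = 0.1000.
So U = 0.1000 × 207.09 / (1 − 0.1000) = 20.7090 / 0.9000 ≈ 23.01 million.

About 23.01 million are unemployed.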